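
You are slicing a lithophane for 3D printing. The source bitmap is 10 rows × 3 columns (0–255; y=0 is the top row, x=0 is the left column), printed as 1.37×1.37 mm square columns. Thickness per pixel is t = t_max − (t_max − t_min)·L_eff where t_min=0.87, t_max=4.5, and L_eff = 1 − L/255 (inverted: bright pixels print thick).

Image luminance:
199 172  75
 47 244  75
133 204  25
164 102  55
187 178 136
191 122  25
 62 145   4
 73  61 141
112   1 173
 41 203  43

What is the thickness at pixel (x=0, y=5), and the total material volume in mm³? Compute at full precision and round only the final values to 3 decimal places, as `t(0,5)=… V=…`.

t(0,5)=3.589 V=139.642

span = t_max - t_min = 4.5 - 0.87 = 3.630
L(0,5) = 191, L_eff = 1 - 191/255 = 0.250980 (inverted)
t(0,5) = 4.5 - 3.630·0.250980 = 3.589
Σt over all 10·3 pixels = 632403/8500 ≈ 74.4003529
V = pitch²·Σt = 1.37²·632403/8500 = 139.642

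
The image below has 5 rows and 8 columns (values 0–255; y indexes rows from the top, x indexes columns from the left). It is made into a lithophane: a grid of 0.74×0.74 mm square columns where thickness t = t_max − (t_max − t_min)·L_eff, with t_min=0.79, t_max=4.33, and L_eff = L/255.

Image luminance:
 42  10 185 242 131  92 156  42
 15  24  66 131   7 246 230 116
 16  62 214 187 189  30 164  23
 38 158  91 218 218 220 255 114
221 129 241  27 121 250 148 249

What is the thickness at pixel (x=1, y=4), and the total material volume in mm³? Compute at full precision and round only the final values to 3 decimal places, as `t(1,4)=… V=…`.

span = t_max - t_min = 4.33 - 0.79 = 3.540
L(1,4) = 129, L_eff = 129/255 = 0.505882
t(1,4) = 4.33 - 3.540·0.505882 = 2.539
Σt over all 5·8 pixels = 211169/2125 ≈ 99.3736471
V = pitch²·Σt = 0.74²·211169/2125 = 54.417

t(1,4)=2.539 V=54.417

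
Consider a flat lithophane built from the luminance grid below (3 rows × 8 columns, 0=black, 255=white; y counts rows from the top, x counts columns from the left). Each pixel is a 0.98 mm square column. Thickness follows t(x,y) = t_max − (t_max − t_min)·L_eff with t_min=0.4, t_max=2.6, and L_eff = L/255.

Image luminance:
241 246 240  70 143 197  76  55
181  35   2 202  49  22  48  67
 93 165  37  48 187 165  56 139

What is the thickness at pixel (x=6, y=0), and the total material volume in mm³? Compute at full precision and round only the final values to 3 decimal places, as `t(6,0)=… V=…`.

span = t_max - t_min = 2.6 - 0.4 = 2.200
L(6,0) = 76, L_eff = 76/255 = 0.298039
t(6,0) = 2.6 - 2.200·0.298039 = 1.944
Σt over all 3·8 pixels = 49156/1275 ≈ 38.5537255
V = pitch²·Σt = 0.98²·49156/1275 = 37.027

t(6,0)=1.944 V=37.027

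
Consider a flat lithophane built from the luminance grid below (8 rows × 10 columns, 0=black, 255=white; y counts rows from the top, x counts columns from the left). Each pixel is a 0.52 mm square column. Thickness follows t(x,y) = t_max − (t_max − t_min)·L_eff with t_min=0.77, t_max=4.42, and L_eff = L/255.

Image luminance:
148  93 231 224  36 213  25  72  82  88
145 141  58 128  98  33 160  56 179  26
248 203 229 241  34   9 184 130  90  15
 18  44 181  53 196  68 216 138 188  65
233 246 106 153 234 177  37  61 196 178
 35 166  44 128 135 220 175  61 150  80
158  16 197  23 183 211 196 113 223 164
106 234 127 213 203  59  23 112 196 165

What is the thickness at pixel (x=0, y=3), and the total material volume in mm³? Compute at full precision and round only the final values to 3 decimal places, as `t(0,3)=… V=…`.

t(0,3)=4.162 V=54.885

span = t_max - t_min = 4.42 - 0.77 = 3.650
L(0,3) = 18, L_eff = 18/255 = 0.070588
t(0,3) = 4.42 - 3.650·0.070588 = 4.162
Σt over all 8·10 pixels = 60893/300 ≈ 202.9766667
V = pitch²·Σt = 0.52²·60893/300 = 54.885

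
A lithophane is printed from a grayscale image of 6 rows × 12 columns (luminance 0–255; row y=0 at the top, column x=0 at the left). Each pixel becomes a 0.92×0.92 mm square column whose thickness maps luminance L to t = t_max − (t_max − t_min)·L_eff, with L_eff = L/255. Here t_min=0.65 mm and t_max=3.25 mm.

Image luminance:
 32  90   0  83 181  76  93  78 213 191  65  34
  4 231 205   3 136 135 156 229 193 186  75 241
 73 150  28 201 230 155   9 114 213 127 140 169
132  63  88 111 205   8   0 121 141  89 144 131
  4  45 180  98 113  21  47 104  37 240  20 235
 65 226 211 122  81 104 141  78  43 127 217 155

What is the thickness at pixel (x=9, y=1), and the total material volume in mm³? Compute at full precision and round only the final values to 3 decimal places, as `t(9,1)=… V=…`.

span = t_max - t_min = 3.25 - 0.65 = 2.600
L(9,1) = 186, L_eff = 186/255 = 0.729412
t(9,1) = 3.25 - 2.600·0.729412 = 1.354
Σt over all 6·12 pixels = 188032/1275 ≈ 147.4760784
V = pitch²·Σt = 0.92²·188032/1275 = 124.824

t(9,1)=1.354 V=124.824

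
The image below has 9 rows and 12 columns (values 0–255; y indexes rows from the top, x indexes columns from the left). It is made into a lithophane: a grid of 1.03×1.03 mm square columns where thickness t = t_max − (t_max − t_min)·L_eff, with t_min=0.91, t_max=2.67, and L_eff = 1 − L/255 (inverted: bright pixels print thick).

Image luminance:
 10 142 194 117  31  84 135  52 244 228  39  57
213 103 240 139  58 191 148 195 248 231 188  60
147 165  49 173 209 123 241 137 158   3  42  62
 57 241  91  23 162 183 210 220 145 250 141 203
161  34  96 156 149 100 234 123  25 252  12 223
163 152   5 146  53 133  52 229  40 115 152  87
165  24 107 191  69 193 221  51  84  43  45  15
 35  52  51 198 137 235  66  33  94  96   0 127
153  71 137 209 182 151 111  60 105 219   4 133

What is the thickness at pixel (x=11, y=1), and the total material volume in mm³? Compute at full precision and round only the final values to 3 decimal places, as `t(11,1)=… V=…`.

t(11,1)=1.324 V=203.416

span = t_max - t_min = 2.67 - 0.91 = 1.760
L(11,1) = 60, L_eff = 1 - 60/255 = 0.764706 (inverted)
t(11,1) = 2.67 - 1.760·0.764706 = 1.324
Σt over all 9·12 pixels = 1222339/6375 ≈ 191.7394510
V = pitch²·Σt = 1.03²·1222339/6375 = 203.416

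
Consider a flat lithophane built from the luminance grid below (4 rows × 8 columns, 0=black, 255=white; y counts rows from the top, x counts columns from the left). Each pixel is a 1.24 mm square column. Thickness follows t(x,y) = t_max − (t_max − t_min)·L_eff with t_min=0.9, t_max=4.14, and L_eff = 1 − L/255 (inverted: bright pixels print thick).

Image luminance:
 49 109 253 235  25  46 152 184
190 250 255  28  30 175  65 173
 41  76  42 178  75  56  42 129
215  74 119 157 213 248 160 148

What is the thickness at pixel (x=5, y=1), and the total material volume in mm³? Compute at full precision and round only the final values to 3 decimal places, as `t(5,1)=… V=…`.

span = t_max - t_min = 4.14 - 0.9 = 3.240
L(5,1) = 175, L_eff = 1 - 175/255 = 0.313725 (inverted)
t(5,1) = 4.14 - 3.240·0.313725 = 3.124
Σt over all 4·8 pixels = 174384/2125 ≈ 82.0630588
V = pitch²·Σt = 1.24²·174384/2125 = 126.180

t(5,1)=3.124 V=126.180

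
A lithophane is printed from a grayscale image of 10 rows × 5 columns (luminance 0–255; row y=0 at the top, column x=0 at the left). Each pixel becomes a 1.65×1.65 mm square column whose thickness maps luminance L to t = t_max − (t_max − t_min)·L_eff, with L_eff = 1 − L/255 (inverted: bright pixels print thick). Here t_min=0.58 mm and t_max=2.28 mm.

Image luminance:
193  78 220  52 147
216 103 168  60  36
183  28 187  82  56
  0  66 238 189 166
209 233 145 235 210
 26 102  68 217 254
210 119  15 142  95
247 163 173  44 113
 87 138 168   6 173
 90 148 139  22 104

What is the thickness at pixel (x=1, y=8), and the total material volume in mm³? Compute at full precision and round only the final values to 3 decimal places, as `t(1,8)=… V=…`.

t(1,8)=1.500 V=198.071

span = t_max - t_min = 2.28 - 0.58 = 1.700
L(1,8) = 138, L_eff = 1 - 138/255 = 0.458824 (inverted)
t(1,8) = 2.28 - 1.700·0.458824 = 1.500
Σt over all 10·5 pixels = 10913/150 ≈ 72.7533333
V = pitch²·Σt = 1.65²·10913/150 = 198.071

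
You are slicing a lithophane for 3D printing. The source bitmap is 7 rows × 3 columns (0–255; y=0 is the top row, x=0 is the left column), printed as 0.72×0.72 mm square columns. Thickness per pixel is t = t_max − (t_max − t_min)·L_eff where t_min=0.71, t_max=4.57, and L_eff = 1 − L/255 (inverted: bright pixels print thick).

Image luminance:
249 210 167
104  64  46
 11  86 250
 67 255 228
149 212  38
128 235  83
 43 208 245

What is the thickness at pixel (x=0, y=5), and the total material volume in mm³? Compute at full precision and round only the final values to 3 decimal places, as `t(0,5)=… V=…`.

t(0,5)=2.648 V=31.883

span = t_max - t_min = 4.57 - 0.71 = 3.860
L(0,5) = 128, L_eff = 1 - 128/255 = 0.498039 (inverted)
t(0,5) = 4.57 - 3.860·0.498039 = 2.648
Σt over all 7·3 pixels = 522771/8500 ≈ 61.5024706
V = pitch²·Σt = 0.72²·522771/8500 = 31.883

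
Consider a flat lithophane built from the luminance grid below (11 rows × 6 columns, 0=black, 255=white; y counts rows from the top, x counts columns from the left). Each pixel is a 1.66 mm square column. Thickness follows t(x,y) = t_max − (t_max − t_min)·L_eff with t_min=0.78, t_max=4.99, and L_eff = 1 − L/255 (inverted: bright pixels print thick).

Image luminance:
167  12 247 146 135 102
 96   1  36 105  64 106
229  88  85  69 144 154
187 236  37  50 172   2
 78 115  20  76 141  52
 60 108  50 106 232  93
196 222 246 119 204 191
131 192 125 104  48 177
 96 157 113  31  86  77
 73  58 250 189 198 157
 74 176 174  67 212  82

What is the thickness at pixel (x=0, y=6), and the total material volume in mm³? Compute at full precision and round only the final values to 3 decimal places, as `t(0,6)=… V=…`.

span = t_max - t_min = 4.99 - 0.78 = 4.210
L(0,6) = 196, L_eff = 1 - 196/255 = 0.231373 (inverted)
t(0,6) = 4.99 - 4.210·0.231373 = 4.016
Σt over all 11·6 pixels = 2345843/12750 ≈ 183.9876863
V = pitch²·Σt = 1.66²·2345843/12750 = 506.996

t(0,6)=4.016 V=506.996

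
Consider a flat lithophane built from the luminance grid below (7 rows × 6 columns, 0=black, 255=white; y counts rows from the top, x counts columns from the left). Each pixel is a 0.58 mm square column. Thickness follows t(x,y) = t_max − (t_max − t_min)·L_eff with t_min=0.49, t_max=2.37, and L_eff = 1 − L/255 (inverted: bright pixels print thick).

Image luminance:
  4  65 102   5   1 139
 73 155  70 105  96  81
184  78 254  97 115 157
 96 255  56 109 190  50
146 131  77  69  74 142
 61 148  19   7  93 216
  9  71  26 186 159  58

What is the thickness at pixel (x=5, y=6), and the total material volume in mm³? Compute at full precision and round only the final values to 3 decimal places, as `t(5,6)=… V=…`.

span = t_max - t_min = 2.37 - 0.49 = 1.880
L(5,6) = 58, L_eff = 1 - 58/255 = 0.772549 (inverted)
t(5,6) = 2.37 - 1.880·0.772549 = 0.918
Σt over all 7·6 pixels = 659921/12750 ≈ 51.7585098
V = pitch²·Σt = 0.58²·659921/12750 = 17.412

t(5,6)=0.918 V=17.412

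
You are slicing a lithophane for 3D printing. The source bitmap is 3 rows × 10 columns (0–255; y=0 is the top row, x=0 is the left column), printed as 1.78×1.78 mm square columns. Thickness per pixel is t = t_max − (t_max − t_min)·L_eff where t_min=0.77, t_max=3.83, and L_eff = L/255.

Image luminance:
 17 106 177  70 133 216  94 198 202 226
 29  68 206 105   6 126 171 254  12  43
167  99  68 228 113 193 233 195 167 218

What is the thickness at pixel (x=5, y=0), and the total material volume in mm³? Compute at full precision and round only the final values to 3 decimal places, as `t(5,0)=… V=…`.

t(5,0)=1.238 V=206.643

span = t_max - t_min = 3.83 - 0.77 = 3.060
L(5,0) = 216, L_eff = 216/255 = 0.847059
t(5,0) = 3.83 - 3.060·0.847059 = 1.238
Σt over all 3·10 pixels = 65.22
V = pitch²·Σt = 1.78²·65.22 = 206.643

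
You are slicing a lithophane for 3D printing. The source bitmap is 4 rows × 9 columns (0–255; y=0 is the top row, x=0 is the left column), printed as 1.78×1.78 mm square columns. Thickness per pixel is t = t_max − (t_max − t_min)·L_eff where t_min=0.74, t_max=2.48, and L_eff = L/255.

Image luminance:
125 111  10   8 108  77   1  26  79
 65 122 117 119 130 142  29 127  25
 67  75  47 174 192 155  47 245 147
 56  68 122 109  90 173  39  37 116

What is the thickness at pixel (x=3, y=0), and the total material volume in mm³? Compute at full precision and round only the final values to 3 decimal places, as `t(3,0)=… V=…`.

span = t_max - t_min = 2.48 - 0.74 = 1.740
L(3,0) = 8, L_eff = 8/255 = 0.031373
t(3,0) = 2.48 - 1.740·0.031373 = 2.425
Σt over all 4·9 pixels = 28142/425 ≈ 66.2164706
V = pitch²·Σt = 1.78²·28142/425 = 209.800

t(3,0)=2.425 V=209.800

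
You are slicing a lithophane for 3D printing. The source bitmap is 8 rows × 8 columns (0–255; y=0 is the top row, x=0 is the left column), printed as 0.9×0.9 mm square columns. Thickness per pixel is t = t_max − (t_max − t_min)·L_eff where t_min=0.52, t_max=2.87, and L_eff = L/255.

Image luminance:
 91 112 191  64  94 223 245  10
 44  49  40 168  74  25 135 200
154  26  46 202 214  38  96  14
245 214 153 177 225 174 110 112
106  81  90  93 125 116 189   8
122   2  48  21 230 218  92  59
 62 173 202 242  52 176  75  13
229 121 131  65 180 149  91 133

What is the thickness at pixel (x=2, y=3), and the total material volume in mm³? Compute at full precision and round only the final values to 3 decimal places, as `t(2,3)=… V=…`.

t(2,3)=1.460 V=91.609

span = t_max - t_min = 2.87 - 0.52 = 2.350
L(2,3) = 153, L_eff = 153/255 = 0.600000
t(2,3) = 2.87 - 2.350·0.600000 = 1.460
Σt over all 8·8 pixels = 38453/340 ≈ 113.0970588
V = pitch²·Σt = 0.9²·38453/340 = 91.609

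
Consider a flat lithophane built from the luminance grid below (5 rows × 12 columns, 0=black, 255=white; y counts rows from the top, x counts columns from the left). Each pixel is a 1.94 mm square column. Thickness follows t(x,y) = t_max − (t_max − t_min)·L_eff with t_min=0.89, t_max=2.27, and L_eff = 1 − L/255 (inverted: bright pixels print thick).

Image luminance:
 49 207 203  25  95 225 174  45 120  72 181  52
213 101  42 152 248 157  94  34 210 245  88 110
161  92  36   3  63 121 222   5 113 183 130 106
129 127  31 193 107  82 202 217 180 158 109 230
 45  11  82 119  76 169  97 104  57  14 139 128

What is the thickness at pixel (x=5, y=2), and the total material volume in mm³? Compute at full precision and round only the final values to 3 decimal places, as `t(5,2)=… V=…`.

span = t_max - t_min = 2.27 - 0.89 = 1.380
L(5,2) = 121, L_eff = 1 - 121/255 = 0.525490 (inverted)
t(5,2) = 2.27 - 1.380·0.525490 = 1.545
Σt over all 5·12 pixels = 392159/4250 ≈ 92.2727059
V = pitch²·Σt = 1.94²·392159/4250 = 347.278

t(5,2)=1.545 V=347.278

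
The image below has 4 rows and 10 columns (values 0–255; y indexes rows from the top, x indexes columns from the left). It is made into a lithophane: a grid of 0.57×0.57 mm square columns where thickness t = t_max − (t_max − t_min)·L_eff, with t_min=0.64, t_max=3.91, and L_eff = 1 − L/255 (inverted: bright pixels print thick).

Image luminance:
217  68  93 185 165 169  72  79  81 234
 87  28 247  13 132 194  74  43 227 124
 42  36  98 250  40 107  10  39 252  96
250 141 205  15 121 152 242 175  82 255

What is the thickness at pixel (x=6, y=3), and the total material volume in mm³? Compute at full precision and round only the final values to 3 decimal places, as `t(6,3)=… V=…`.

t(6,3)=3.743 V=29.733

span = t_max - t_min = 3.91 - 0.64 = 3.270
L(6,3) = 242, L_eff = 1 - 242/255 = 0.050980 (inverted)
t(6,3) = 3.91 - 3.270·0.050980 = 3.743
Σt over all 4·10 pixels = 38893/425 ≈ 91.5129412
V = pitch²·Σt = 0.57²·38893/425 = 29.733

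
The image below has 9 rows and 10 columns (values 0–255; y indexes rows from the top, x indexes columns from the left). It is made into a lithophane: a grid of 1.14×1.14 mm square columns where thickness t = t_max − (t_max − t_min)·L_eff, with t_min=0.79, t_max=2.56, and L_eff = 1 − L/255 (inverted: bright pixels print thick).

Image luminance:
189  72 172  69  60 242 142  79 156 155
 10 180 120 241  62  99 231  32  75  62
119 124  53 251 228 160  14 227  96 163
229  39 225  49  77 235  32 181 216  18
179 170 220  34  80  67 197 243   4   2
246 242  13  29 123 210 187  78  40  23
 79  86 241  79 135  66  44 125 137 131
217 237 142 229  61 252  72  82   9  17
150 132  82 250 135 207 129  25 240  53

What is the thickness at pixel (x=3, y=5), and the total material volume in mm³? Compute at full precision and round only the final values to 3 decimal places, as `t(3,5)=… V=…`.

span = t_max - t_min = 2.56 - 0.79 = 1.770
L(3,5) = 29, L_eff = 1 - 29/255 = 0.886275 (inverted)
t(3,5) = 2.56 - 1.770·0.886275 = 0.991
Σt over all 9·10 pixels = 255567/1700 ≈ 150.3335294
V = pitch²·Σt = 1.14²·255567/1700 = 195.373

t(3,5)=0.991 V=195.373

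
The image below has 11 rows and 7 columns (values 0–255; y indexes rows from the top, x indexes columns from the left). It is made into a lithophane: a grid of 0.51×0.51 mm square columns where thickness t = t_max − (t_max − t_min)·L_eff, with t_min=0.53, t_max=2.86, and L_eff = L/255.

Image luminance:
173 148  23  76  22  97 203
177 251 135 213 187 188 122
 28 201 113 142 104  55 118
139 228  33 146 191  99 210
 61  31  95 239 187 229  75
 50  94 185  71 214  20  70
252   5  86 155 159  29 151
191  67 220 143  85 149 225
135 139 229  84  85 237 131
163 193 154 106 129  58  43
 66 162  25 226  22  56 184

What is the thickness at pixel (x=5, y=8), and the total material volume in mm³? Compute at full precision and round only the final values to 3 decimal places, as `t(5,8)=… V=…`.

t(5,8)=0.694 V=33.544

span = t_max - t_min = 2.86 - 0.53 = 2.330
L(5,8) = 237, L_eff = 237/255 = 0.929412
t(5,8) = 2.86 - 2.330·0.929412 = 0.694
Σt over all 11·7 pixels = 1096213/8500 ≈ 128.9662353
V = pitch²·Σt = 0.51²·1096213/8500 = 33.544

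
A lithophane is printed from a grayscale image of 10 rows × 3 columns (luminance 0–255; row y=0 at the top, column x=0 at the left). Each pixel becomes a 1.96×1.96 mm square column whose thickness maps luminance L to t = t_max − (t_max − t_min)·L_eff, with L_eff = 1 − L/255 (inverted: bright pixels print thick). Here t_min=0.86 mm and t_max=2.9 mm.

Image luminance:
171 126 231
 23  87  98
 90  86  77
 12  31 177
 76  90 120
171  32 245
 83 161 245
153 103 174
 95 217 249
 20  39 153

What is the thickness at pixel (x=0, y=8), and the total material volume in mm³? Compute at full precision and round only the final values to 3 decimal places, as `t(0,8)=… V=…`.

span = t_max - t_min = 2.9 - 0.86 = 2.040
L(0,8) = 95, L_eff = 1 - 95/255 = 0.627451 (inverted)
t(0,8) = 2.9 - 2.040·0.627451 = 1.620
Σt over all 10·3 pixels = 54.88
V = pitch²·Σt = 1.96²·54.88 = 210.827

t(0,8)=1.620 V=210.827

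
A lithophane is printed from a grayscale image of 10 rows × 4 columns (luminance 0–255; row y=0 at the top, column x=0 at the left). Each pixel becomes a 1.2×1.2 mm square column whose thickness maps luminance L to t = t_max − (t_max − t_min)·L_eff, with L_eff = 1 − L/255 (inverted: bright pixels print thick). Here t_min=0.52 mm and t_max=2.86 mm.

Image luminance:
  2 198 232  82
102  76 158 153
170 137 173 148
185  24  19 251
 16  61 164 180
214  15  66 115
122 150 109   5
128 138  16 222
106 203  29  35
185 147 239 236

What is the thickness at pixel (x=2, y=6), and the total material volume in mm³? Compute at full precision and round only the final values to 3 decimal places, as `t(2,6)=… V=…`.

span = t_max - t_min = 2.86 - 0.52 = 2.340
L(2,6) = 109, L_eff = 1 - 109/255 = 0.572549 (inverted)
t(2,6) = 2.86 - 2.340·0.572549 = 1.520
Σt over all 10·4 pixels = 283829/4250 ≈ 66.7832941
V = pitch²·Σt = 1.2²·283829/4250 = 96.168

t(2,6)=1.520 V=96.168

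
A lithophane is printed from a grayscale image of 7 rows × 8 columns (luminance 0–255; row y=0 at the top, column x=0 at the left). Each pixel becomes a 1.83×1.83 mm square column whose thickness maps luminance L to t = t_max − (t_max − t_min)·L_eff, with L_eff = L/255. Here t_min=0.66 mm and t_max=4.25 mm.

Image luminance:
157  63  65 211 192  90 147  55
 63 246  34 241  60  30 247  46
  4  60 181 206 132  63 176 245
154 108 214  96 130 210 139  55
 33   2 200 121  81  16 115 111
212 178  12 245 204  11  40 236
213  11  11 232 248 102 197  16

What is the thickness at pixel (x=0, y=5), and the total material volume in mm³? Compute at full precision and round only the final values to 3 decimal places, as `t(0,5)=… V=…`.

span = t_max - t_min = 4.25 - 0.66 = 3.590
L(0,5) = 212, L_eff = 212/255 = 0.831373
t(0,5) = 4.25 - 3.590·0.831373 = 1.265
Σt over all 7·8 pixels = 3567847/25500 ≈ 139.9155686
V = pitch²·Σt = 1.83²·3567847/25500 = 468.563

t(0,5)=1.265 V=468.563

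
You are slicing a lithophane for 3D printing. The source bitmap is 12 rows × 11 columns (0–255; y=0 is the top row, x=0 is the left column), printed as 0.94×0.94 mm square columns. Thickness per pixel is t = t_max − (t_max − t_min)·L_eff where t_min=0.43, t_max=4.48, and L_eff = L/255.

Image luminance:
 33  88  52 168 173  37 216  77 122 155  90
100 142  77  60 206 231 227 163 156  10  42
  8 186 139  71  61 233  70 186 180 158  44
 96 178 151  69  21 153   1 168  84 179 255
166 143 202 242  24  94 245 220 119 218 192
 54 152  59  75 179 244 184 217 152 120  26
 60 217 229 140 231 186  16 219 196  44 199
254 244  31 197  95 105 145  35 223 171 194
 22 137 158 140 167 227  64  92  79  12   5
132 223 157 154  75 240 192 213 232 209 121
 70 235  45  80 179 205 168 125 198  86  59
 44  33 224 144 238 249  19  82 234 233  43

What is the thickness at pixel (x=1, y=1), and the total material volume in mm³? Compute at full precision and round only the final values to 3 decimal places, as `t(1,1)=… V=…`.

t(1,1)=2.225 V=268.264

span = t_max - t_min = 4.48 - 0.43 = 4.050
L(1,1) = 142, L_eff = 142/255 = 0.556863
t(1,1) = 4.48 - 4.050·0.556863 = 2.225
Σt over all 12·11 pixels = 258063/850 ≈ 303.6035294
V = pitch²·Σt = 0.94²·258063/850 = 268.264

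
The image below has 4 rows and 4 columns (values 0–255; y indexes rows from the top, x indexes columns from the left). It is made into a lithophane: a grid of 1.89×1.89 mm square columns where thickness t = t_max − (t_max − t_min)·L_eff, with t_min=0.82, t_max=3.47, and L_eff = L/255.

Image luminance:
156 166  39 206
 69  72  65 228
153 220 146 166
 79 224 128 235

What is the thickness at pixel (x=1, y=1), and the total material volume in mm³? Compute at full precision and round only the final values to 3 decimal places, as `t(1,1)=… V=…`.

t(1,1)=2.722 V=111.012

span = t_max - t_min = 3.47 - 0.82 = 2.650
L(1,1) = 72, L_eff = 72/255 = 0.282353
t(1,1) = 3.47 - 2.650·0.282353 = 2.722
Σt over all 4·4 pixels = 13208/425 ≈ 31.0776471
V = pitch²·Σt = 1.89²·13208/425 = 111.012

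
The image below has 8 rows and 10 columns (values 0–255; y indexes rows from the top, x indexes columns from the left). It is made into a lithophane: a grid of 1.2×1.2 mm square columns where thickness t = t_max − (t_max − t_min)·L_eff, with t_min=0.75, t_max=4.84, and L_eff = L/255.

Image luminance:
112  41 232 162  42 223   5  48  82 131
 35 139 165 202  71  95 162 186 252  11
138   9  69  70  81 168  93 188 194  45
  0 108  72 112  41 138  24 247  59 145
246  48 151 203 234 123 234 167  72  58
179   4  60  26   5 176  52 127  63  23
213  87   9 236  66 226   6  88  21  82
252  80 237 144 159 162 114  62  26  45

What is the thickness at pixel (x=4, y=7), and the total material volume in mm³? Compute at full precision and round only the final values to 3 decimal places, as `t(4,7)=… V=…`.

t(4,7)=2.290 V=350.554

span = t_max - t_min = 4.84 - 0.75 = 4.090
L(4,7) = 159, L_eff = 159/255 = 0.623529
t(4,7) = 4.84 - 4.090·0.623529 = 2.290
Σt over all 8·10 pixels = 6207733/25500 ≈ 243.4405098
V = pitch²·Σt = 1.2²·6207733/25500 = 350.554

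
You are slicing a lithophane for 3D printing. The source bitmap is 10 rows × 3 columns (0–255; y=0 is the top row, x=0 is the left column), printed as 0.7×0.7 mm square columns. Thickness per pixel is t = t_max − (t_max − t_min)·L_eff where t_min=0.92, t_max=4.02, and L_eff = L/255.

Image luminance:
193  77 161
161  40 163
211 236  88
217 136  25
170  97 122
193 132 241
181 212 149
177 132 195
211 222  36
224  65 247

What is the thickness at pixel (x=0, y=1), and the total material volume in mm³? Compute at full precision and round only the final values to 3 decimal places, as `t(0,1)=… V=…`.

span = t_max - t_min = 4.02 - 0.92 = 3.100
L(0,1) = 161, L_eff = 161/255 = 0.631373
t(0,1) = 4.02 - 3.100·0.631373 = 2.063
Σt over all 10·3 pixels = 80698/1275 ≈ 63.2925490
V = pitch²·Σt = 0.7²·80698/1275 = 31.013

t(0,1)=2.063 V=31.013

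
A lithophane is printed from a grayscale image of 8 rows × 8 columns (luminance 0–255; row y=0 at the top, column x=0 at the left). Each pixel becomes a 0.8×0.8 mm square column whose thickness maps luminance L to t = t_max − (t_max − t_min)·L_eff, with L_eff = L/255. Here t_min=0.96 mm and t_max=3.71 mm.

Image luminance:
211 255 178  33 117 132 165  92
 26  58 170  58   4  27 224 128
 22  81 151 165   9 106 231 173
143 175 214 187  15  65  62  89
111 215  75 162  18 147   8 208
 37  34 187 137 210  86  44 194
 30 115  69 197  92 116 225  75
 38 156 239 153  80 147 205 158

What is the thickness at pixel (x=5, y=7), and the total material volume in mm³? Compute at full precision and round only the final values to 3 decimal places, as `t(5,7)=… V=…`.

span = t_max - t_min = 3.71 - 0.96 = 2.750
L(5,7) = 147, L_eff = 147/255 = 0.576471
t(5,7) = 3.71 - 2.750·0.576471 = 2.125
Σt over all 8·8 pixels = 130929/850 ≈ 154.0341176
V = pitch²·Σt = 0.8²·130929/850 = 98.582

t(5,7)=2.125 V=98.582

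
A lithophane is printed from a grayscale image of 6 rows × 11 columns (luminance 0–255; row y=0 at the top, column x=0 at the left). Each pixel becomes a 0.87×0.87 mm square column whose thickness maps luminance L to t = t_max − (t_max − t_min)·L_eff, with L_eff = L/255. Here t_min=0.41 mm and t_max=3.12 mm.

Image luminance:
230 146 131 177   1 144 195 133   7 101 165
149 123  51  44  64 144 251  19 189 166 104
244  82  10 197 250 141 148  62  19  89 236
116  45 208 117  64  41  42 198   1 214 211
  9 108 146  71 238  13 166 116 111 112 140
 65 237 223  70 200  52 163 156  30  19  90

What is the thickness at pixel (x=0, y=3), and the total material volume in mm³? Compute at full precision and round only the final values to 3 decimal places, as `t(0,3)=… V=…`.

span = t_max - t_min = 3.12 - 0.41 = 2.710
L(0,3) = 116, L_eff = 116/255 = 0.454902
t(0,3) = 3.12 - 2.710·0.454902 = 1.887
Σt over all 6·11 pixels = 256823/2125 ≈ 120.8578824
V = pitch²·Σt = 0.87²·256823/2125 = 91.477

t(0,3)=1.887 V=91.477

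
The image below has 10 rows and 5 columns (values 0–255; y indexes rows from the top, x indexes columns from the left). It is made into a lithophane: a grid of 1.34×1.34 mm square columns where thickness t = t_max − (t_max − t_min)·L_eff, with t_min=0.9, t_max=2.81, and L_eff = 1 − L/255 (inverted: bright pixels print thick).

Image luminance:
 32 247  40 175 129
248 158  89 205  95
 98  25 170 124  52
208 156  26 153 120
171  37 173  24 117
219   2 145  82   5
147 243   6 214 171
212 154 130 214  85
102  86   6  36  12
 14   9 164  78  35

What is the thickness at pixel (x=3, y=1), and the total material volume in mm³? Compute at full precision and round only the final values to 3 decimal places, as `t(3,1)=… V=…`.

span = t_max - t_min = 2.81 - 0.9 = 1.910
L(3,1) = 205, L_eff = 1 - 205/255 = 0.196078 (inverted)
t(3,1) = 2.81 - 1.910·0.196078 = 2.435
Σt over all 10·5 pixels = 741771/8500 ≈ 87.2671765
V = pitch²·Σt = 1.34²·741771/8500 = 156.697

t(3,1)=2.435 V=156.697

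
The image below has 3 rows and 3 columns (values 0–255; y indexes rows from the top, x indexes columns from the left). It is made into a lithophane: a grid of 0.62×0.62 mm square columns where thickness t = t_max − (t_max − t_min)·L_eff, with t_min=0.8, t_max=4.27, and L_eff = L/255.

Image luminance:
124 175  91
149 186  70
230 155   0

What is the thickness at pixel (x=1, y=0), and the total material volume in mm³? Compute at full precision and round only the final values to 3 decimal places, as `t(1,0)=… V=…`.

t(1,0)=1.889 V=8.600

span = t_max - t_min = 4.27 - 0.8 = 3.470
L(1,0) = 175, L_eff = 175/255 = 0.686275
t(1,0) = 4.27 - 3.470·0.686275 = 1.889
Σt over all 3·3 pixels = 114101/5100 ≈ 22.3727451
V = pitch²·Σt = 0.62²·114101/5100 = 8.600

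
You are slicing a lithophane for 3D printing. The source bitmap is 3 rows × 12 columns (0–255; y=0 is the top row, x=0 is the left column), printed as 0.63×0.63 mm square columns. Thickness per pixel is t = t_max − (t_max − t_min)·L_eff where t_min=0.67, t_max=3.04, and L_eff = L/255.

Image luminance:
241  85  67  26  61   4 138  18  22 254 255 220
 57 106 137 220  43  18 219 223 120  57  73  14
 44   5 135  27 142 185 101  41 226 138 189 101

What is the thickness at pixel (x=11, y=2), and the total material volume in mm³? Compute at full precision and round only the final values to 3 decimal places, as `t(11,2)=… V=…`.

span = t_max - t_min = 3.04 - 0.67 = 2.370
L(11,2) = 101, L_eff = 101/255 = 0.396078
t(11,2) = 3.04 - 2.370·0.396078 = 2.101
Σt over all 3·12 pixels = 72.152
V = pitch²·Σt = 0.63²·72.152 = 28.637

t(11,2)=2.101 V=28.637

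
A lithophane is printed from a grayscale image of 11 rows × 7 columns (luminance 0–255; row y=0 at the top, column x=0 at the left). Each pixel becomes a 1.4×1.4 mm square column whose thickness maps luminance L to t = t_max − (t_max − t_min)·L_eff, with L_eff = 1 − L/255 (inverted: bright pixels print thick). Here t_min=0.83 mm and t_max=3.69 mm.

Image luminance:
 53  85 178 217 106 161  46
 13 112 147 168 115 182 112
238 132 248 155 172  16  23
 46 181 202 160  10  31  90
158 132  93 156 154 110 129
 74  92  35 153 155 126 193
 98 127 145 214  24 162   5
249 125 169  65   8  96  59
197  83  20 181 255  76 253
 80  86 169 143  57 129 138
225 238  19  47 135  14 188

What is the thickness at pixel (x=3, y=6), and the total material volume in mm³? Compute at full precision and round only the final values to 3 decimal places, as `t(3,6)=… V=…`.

t(3,6)=3.230 V=332.737

span = t_max - t_min = 3.69 - 0.83 = 2.860
L(3,6) = 214, L_eff = 1 - 214/255 = 0.160784 (inverted)
t(3,6) = 3.69 - 2.860·0.160784 = 3.230
Σt over all 11·7 pixels = 1442991/8500 ≈ 169.7636471
V = pitch²·Σt = 1.4²·1442991/8500 = 332.737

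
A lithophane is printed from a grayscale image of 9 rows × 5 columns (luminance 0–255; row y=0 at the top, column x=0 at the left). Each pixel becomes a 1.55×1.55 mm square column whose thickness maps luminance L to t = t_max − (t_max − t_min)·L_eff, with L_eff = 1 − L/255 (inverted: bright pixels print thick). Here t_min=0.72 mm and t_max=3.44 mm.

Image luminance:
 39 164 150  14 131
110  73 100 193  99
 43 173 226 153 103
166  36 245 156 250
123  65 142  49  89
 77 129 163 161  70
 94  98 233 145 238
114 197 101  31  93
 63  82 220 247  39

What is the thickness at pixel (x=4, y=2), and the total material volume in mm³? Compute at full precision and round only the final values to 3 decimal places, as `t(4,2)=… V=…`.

t(4,2)=1.819 V=223.580

span = t_max - t_min = 3.44 - 0.72 = 2.720
L(4,2) = 103, L_eff = 1 - 103/255 = 0.596078 (inverted)
t(4,2) = 3.44 - 2.720·0.596078 = 1.819
Σt over all 9·5 pixels = 34898/375 ≈ 93.0613333
V = pitch²·Σt = 1.55²·34898/375 = 223.580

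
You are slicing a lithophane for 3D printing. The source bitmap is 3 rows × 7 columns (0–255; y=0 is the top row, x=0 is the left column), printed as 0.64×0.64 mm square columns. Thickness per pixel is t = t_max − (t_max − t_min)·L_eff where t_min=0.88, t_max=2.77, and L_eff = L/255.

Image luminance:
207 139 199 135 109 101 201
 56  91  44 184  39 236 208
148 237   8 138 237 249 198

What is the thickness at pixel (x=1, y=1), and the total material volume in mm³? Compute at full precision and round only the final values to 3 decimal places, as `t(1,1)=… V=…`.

t(1,1)=2.096 V=14.221

span = t_max - t_min = 2.77 - 0.88 = 1.890
L(1,1) = 91, L_eff = 91/255 = 0.356863
t(1,1) = 2.77 - 1.890·0.356863 = 2.096
Σt over all 3·7 pixels = 295113/8500 ≈ 34.7191765
V = pitch²·Σt = 0.64²·295113/8500 = 14.221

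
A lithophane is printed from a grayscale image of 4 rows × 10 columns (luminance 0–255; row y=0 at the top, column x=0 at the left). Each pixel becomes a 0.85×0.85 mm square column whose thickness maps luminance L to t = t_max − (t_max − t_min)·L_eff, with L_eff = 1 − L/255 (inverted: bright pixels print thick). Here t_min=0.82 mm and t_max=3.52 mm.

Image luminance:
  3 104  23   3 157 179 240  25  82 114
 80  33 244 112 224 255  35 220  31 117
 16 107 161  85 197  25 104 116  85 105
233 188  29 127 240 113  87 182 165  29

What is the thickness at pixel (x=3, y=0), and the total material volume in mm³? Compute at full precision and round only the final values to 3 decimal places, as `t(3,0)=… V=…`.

span = t_max - t_min = 3.52 - 0.82 = 2.700
L(3,0) = 3, L_eff = 1 - 3/255 = 0.988235 (inverted)
t(3,0) = 3.52 - 2.700·0.988235 = 0.852
Σt over all 4·10 pixels = 82.3
V = pitch²·Σt = 0.85²·82.3 = 59.462

t(3,0)=0.852 V=59.462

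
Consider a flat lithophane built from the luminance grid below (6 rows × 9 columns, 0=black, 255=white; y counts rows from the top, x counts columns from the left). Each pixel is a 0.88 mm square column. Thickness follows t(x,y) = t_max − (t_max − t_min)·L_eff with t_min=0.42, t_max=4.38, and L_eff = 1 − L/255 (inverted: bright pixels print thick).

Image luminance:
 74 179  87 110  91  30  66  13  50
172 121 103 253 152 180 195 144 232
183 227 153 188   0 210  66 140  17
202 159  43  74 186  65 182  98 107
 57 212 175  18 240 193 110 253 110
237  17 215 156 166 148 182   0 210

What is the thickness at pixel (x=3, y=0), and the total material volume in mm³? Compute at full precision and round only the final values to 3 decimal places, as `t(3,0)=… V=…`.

span = t_max - t_min = 4.38 - 0.42 = 3.960
L(3,0) = 110, L_eff = 1 - 110/255 = 0.568627 (inverted)
t(3,0) = 4.38 - 3.960·0.568627 = 2.128
Σt over all 6·9 pixels = 287478/2125 ≈ 135.2837647
V = pitch²·Σt = 0.88²·287478/2125 = 104.764

t(3,0)=2.128 V=104.764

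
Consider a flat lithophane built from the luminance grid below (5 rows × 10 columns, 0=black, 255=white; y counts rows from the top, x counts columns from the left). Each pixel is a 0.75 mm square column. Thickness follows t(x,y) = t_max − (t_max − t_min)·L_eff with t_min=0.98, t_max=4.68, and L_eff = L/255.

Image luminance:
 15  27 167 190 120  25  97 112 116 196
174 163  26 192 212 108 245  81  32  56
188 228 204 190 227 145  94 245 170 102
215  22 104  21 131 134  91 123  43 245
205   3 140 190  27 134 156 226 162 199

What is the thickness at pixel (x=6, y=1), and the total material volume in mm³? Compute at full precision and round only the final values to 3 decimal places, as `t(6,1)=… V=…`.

span = t_max - t_min = 4.68 - 0.98 = 3.700
L(6,1) = 245, L_eff = 245/255 = 0.960784
t(6,1) = 4.68 - 3.700·0.960784 = 1.125
Σt over all 5·10 pixels = 174067/1275 ≈ 136.5231373
V = pitch²·Σt = 0.75²·174067/1275 = 76.794

t(6,1)=1.125 V=76.794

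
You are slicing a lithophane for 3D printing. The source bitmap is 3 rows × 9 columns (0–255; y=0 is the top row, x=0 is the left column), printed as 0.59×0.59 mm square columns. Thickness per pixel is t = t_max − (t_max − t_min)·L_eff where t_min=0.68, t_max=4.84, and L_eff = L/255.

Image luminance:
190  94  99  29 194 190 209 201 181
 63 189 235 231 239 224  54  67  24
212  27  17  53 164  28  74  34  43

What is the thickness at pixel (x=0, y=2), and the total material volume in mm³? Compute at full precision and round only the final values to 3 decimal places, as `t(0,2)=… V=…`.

span = t_max - t_min = 4.84 - 0.68 = 4.160
L(0,2) = 212, L_eff = 212/255 = 0.831373
t(0,2) = 4.84 - 4.160·0.831373 = 1.381
Σt over all 3·9 pixels = 3865/51 ≈ 75.7843137
V = pitch²·Σt = 0.59²·3865/51 = 26.381

t(0,2)=1.381 V=26.381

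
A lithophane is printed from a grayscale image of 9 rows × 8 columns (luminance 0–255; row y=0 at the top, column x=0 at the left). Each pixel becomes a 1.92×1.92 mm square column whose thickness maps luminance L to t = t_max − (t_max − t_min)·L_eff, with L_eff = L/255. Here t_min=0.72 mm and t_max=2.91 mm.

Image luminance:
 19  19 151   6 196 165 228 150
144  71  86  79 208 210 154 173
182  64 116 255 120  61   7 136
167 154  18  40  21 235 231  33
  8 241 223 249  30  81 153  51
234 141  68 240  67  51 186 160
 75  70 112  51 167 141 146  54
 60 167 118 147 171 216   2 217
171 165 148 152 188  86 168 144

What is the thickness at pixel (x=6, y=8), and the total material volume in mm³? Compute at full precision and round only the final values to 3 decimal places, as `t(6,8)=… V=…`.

span = t_max - t_min = 2.91 - 0.72 = 2.190
L(6,8) = 168, L_eff = 168/255 = 0.658824
t(6,8) = 2.91 - 2.190·0.658824 = 1.467
Σt over all 9·8 pixels = 554003/4250 ≈ 130.3536471
V = pitch²·Σt = 1.92²·554003/4250 = 480.536

t(6,8)=1.467 V=480.536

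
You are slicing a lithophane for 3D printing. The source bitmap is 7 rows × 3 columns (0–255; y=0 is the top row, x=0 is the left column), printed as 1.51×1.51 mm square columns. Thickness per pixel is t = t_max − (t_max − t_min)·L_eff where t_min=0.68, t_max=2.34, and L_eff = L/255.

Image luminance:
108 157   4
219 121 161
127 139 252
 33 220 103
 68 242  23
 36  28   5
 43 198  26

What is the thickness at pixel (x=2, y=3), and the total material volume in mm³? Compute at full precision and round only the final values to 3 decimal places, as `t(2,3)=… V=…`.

span = t_max - t_min = 2.34 - 0.68 = 1.660
L(2,3) = 103, L_eff = 103/255 = 0.403922
t(2,3) = 2.34 - 1.660·0.403922 = 1.669
Σt over all 7·3 pixels = 72426/2125 ≈ 34.0828235
V = pitch²·Σt = 1.51²·72426/2125 = 77.712

t(2,3)=1.669 V=77.712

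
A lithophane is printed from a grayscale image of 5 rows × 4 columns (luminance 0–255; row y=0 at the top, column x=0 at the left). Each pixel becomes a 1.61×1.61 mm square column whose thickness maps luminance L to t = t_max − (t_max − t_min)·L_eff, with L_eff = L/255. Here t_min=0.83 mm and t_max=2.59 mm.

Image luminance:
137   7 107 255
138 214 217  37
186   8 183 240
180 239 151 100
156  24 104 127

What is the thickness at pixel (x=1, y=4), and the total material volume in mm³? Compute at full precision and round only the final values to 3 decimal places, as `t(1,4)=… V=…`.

t(1,4)=2.424 V=83.998

span = t_max - t_min = 2.59 - 0.83 = 1.760
L(1,4) = 24, L_eff = 24/255 = 0.094118
t(1,4) = 2.59 - 1.760·0.094118 = 2.424
Σt over all 5·4 pixels = 41317/1275 ≈ 32.4054902
V = pitch²·Σt = 1.61²·41317/1275 = 83.998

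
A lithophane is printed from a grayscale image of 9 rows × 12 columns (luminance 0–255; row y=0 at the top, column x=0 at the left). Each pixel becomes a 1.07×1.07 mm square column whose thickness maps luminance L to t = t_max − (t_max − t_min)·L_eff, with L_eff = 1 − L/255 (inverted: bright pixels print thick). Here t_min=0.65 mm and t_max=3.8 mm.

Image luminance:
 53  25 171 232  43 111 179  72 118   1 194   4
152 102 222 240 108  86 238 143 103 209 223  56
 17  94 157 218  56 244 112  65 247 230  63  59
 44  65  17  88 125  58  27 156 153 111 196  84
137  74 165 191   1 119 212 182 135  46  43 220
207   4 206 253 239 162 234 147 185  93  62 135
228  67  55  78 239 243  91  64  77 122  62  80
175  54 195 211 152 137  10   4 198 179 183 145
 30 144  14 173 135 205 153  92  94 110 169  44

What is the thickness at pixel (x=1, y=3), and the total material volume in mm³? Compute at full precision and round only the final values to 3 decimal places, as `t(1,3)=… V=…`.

span = t_max - t_min = 3.8 - 0.65 = 3.150
L(1,3) = 65, L_eff = 1 - 65/255 = 0.745098 (inverted)
t(1,3) = 3.8 - 3.150·0.745098 = 1.453
Σt over all 9·12 pixels = 16227/68 ≈ 238.6323529
V = pitch²·Σt = 1.07²·16227/68 = 273.210

t(1,3)=1.453 V=273.210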